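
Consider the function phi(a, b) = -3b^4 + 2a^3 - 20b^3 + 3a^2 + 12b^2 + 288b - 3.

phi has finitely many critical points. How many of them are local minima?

1

phi separates as a function of a plus a function of b, so ∇phi=0 decouples.
∂phi/∂a = 6a(a + 1) = 0 at a ∈ {-1, 0}; ∂phi/∂b = -12(b - 2)(b + 3)(b + 4) = 0 at b ∈ {-4, -3, 2}.
The Hessian is diagonal: diag(phi_aa, phi_bb). Second derivatives: phi_aa(-1)=-6, phi_aa(0)=6; phi_bb(-4)=-72, phi_bb(-3)=60, phi_bb(2)=-360.
Local minima occur where both diagonal entries positive: (0, -3). Count: 1.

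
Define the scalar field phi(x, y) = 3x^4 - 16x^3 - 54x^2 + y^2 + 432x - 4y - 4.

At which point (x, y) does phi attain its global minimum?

phi(x,y) separates as P(x) + Q(y) − 4, so its minimum is min P + min Q − 4.
P'(x) = 12(x - 4)(x - 3)(x + 3) vanishes at x ∈ {-3, 3, 4}; Q'(y) = 2y - 4 vanishes at y ∈ {2}.
Local minima of P (where P''>0): P(-3)=-1107, P(4)=608. Local minima of Q: Q(2)=-4.
So the global minimum of phi is P(-3) + Q(2) − 4 = -1107 − 4 − 4 = -1115, attained at (-3, 2).

(-3, 2)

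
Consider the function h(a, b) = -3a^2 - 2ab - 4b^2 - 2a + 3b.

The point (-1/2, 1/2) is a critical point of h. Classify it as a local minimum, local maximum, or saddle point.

local maximum

The Hessian of h is constant: H = [[-6, -2], [-2, -8]].
det(H) = (-6)·(-8) − (-2)² = 44.
det(H) > 0 and tr(H) = -14 < 0, so H is negative definite and the point is a local maximum.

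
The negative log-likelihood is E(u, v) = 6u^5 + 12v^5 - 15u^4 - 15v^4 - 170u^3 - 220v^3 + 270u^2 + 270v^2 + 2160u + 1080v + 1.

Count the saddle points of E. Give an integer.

E separates as a function of u plus a function of v, so ∇E=0 decouples.
∂E/∂u = 30(u - 4)(u - 3)(u + 2)(u + 3) = 0 at u ∈ {-3, -2, 3, 4}; ∂E/∂v = 60(v - 3)(v - 2)(v + 1)(v + 3) = 0 at v ∈ {-3, -1, 2, 3}.
The Hessian is diagonal: diag(E_uu, E_vv). Second derivatives: E_uu(-3)=-1260, E_uu(-2)=900, E_uu(3)=-900, E_uu(4)=1260; E_vv(-3)=-3600, E_vv(-1)=1440, E_vv(2)=-900, E_vv(3)=1440.
Saddle points occur where the two diagonal entries have opposite signs: (-3, -1), (-3, 3), (-2, -3), (-2, 2), (3, -1), (3, 3), (4, -3), (4, 2). Count: 8.

8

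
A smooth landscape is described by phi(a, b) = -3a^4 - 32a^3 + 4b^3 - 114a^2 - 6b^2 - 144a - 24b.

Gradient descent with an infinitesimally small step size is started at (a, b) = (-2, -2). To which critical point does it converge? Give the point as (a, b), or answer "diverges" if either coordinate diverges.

phi is separable, so gradient descent decouples: a follows -∂phi/∂a, b follows -∂phi/∂b.
∂phi/∂a = -12(a + 1)(a + 3)(a + 4); at a=-2 this is 24, so a decreases.
∂phi/∂b = 12(b - 2)(b + 1); at b=-2 this is 48, so b decreases.
The b-coordinate has no critical point in that direction and runs off to infinity.

diverges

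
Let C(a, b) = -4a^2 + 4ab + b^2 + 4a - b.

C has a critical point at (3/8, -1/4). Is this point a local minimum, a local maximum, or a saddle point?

The Hessian of C is constant: H = [[-8, 4], [4, 2]].
det(H) = (-8)·2 − 4² = -32.
Since det(H) < 0, H is indefinite and the critical point is a saddle point.

saddle point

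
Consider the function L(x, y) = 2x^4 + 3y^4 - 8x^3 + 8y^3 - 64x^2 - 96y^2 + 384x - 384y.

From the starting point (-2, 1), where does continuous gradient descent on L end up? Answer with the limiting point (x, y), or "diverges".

(-4, 4)

L is separable, so gradient descent decouples: x follows -∂L/∂x, y follows -∂L/∂y.
∂L/∂x = 8(x - 4)(x - 3)(x + 4); at x=-2 this is 480, so x decreases.
∂L/∂y = 12(y - 4)(y + 2)(y + 4); at y=1 this is -540, so y increases.
x converges to its nearest critical value -4 (a local min of the x-part); y converges to 4. The iterate converges to (-4, 4).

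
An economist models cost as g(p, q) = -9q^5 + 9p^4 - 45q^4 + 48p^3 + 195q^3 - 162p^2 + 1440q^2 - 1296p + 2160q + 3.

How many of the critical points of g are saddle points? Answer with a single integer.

g separates as a function of p plus a function of q, so ∇g=0 decouples.
∂g/∂p = 36(p - 3)(p + 3)(p + 4) = 0 at p ∈ {-4, -3, 3}; ∂g/∂q = -45(q - 4)(q + 1)(q + 3)(q + 4) = 0 at q ∈ {-4, -3, -1, 4}.
The Hessian is diagonal: diag(g_pp, g_qq). Second derivatives: g_pp(-4)=252, g_pp(-3)=-216, g_pp(3)=1512; g_qq(-4)=1080, g_qq(-3)=-630, g_qq(-1)=1350, g_qq(4)=-12600.
Saddle points occur where the two diagonal entries have opposite signs: (-4, -3), (-4, 4), (-3, -4), (-3, -1), (3, -3), (3, 4). Count: 6.

6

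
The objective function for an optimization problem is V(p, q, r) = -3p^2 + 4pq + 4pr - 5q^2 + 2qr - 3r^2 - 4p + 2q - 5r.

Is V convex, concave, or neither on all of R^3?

concave

V is quadratic, so its Hessian is the constant matrix H = [[-6, 4, 4], [4, -10, 2], [4, 2, -6]].
Leading principal minors: -6, 44, -16.
Signs alternate −, +, − ⇒ H ≺ 0 ⇒ concave.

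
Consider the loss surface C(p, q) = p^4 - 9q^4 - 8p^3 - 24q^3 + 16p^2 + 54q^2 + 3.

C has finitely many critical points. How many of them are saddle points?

5

C separates as a function of p plus a function of q, so ∇C=0 decouples.
∂C/∂p = 4p(p - 4)(p - 2) = 0 at p ∈ {0, 2, 4}; ∂C/∂q = -36q(q - 1)(q + 3) = 0 at q ∈ {-3, 0, 1}.
The Hessian is diagonal: diag(C_pp, C_qq). Second derivatives: C_pp(0)=32, C_pp(2)=-16, C_pp(4)=32; C_qq(-3)=-432, C_qq(0)=108, C_qq(1)=-144.
Saddle points occur where the two diagonal entries have opposite signs: (0, -3), (0, 1), (2, 0), (4, -3), (4, 1). Count: 5.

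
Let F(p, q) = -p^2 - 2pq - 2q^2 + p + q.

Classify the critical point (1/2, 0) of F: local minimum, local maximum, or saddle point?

local maximum

The Hessian of F is constant: H = [[-2, -2], [-2, -4]].
det(H) = (-2)·(-4) − (-2)² = 4.
det(H) > 0 and tr(H) = -6 < 0, so H is negative definite and the point is a local maximum.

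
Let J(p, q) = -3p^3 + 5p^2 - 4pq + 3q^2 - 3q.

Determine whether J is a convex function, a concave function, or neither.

neither

The term -3p^3 is cubic, so the Hessian is not constant.
∂²J/∂p² = -18p + 10, which takes both signs as p varies (negative for sufficiently large p). A diagonal entry of the Hessian changing sign means the Hessian is neither positive- nor negative-semidefinite on all of R^2.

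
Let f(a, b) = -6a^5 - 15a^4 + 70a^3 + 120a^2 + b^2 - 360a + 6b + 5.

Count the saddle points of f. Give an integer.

f separates as a function of a plus a function of b, so ∇f=0 decouples.
∂f/∂a = -30(a - 2)(a - 1)(a + 2)(a + 3) = 0 at a ∈ {-3, -2, 1, 2}; ∂f/∂b = 2(b + 3) = 0 at b ∈ {-3}.
The Hessian is diagonal: diag(f_aa, f_bb). Second derivatives: f_aa(-3)=600, f_aa(-2)=-360, f_aa(1)=360, f_aa(2)=-600; f_bb(-3)=2.
Saddle points occur where the two diagonal entries have opposite signs: (-2, -3), (2, -3). Count: 2.

2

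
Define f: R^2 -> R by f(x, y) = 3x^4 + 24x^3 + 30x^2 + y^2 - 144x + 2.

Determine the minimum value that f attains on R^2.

f(x,y) separates as P(x) + Q(y) + 2, so its minimum is min P + min Q + 2.
P'(x) = 12(x - 1)(x + 3)(x + 4) vanishes at x ∈ {-4, -3, 1}; Q'(y) = 2y vanishes at y ∈ {0}.
Local minima of P (where P''>0): P(-4)=288, P(1)=-87. Local minima of Q: Q(0)=0.
So the global minimum of f is P(1) + Q(0) + 2 = -87 + 0 + 2 = -85, attained at (1, 0).

-85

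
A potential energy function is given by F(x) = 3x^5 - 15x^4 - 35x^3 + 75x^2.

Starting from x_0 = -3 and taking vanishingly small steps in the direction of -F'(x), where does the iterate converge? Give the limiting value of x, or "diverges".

diverges

F'(x) = 15x(x - 5)(x - 1)(x + 2), so F'(-3) = 1440.
Gradient descent moves in the -F' direction, i.e. x is decreasing.
There is no critical point below x=-3, and F' keeps the same sign, so the iterate runs off to −∞.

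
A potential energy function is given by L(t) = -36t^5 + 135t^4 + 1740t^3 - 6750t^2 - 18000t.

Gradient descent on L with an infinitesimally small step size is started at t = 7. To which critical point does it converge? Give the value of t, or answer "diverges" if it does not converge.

L'(t) = -180(t - 5)(t - 4)(t + 1)(t + 5), so L'(7) = -103680.
Gradient descent moves in the -L' direction, i.e. t is increasing.
There is no critical point above t=7, and L' keeps the same sign, so the iterate runs off to +∞.

diverges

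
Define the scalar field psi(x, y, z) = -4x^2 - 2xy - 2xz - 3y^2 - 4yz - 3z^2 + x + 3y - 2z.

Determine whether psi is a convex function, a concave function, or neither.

concave

psi is quadratic, so its Hessian is the constant matrix H = [[-8, -2, -2], [-2, -6, -4], [-2, -4, -6]].
Leading principal minors: -8, 44, -144.
Signs alternate −, +, − ⇒ H ≺ 0 ⇒ concave.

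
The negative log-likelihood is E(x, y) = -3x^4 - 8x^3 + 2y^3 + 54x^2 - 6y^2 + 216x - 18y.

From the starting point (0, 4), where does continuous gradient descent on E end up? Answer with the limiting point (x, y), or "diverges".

(-2, 3)

E is separable, so gradient descent decouples: x follows -∂E/∂x, y follows -∂E/∂y.
∂E/∂x = -12(x - 3)(x + 2)(x + 3); at x=0 this is 216, so x decreases.
∂E/∂y = 6(y - 3)(y + 1); at y=4 this is 30, so y decreases.
x converges to its nearest critical value -2 (a local min of the x-part); y converges to 3. The iterate converges to (-2, 3).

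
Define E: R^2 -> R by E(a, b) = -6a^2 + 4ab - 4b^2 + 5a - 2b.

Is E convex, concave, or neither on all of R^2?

E is quadratic, so its Hessian is the constant matrix H = [[-12, 4], [4, -8]].
det(H) = 80, tr(H) = -20.
det(H) > 0 and tr(H) < 0, so H is negative definite everywhere: concave.

concave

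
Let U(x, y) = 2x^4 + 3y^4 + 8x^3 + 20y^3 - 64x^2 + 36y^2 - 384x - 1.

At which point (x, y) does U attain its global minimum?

(4, 0)

U(x,y) separates as P(x) + Q(y) − 1, so its minimum is min P + min Q − 1.
P'(x) = 8(x - 4)(x + 3)(x + 4) vanishes at x ∈ {-4, -3, 4}; Q'(y) = 12y(y + 2)(y + 3) vanishes at y ∈ {-3, -2, 0}.
Local minima of P (where P''>0): P(-4)=512, P(4)=-1536. Local minima of Q: Q(-3)=27, Q(0)=0.
So the global minimum of U is P(4) + Q(0) − 1 = -1536 + 0 − 1 = -1537, attained at (4, 0).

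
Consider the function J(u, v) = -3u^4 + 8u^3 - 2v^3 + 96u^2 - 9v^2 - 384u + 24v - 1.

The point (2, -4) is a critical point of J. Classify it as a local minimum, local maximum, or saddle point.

local minimum

The mixed partial ∂²J/∂u∂v is 0, so the Hessian at any point is diag(J_uu, J_vv) = diag(12(-3u^2 + 4u + 16), -6(2v + 3)).
At (2, -4): H = diag(144, 30).
Both eigenvalues are positive, so H is positive definite: a local minimum.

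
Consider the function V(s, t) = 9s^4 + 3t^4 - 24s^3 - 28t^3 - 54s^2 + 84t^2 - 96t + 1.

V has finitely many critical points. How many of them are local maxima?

V separates as a function of s plus a function of t, so ∇V=0 decouples.
∂V/∂s = 36s(s - 3)(s + 1) = 0 at s ∈ {-1, 0, 3}; ∂V/∂t = 12(t - 4)(t - 2)(t - 1) = 0 at t ∈ {1, 2, 4}.
The Hessian is diagonal: diag(V_ss, V_tt). Second derivatives: V_ss(-1)=144, V_ss(0)=-108, V_ss(3)=432; V_tt(1)=36, V_tt(2)=-24, V_tt(4)=72.
Local maxima occur where both diagonal entries negative: (0, 2). Count: 1.

1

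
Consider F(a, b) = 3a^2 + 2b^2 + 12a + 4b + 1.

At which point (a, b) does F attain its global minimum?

F(a,b) separates as P(a) + Q(b) + 1, so its minimum is min P + min Q + 1.
P'(a) = 6a + 12 vanishes at a ∈ {-2}; Q'(b) = 4b + 4 vanishes at b ∈ {-1}.
Local minima of P (where P''>0): P(-2)=-12. Local minima of Q: Q(-1)=-2.
So the global minimum of F is P(-2) + Q(-1) + 1 = -12 − 2 + 1 = -13, attained at (-2, -1).

(-2, -1)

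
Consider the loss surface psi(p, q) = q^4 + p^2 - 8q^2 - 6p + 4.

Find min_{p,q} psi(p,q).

-21

psi(p,q) separates as A(p) + B(q) + 4, so its minimum is min A + min B + 4.
A'(p) = 2p - 6 vanishes at p ∈ {3}; B'(q) = 4q(q - 2)(q + 2) vanishes at q ∈ {-2, 0, 2}.
Local minima of A (where A''>0): A(3)=-9. Local minima of B: B(-2)=-16, B(2)=-16.
So the global minimum of psi is A(3) + B(-2) + 4 = -9 − 16 + 4 = -21, attained at (3, -2).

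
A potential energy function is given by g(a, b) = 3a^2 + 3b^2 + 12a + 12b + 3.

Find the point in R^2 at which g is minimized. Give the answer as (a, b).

(-2, -2)

g(a,b) separates as P(a) + Q(b) + 3, so its minimum is min P + min Q + 3.
P'(a) = 6a + 12 vanishes at a ∈ {-2}; Q'(b) = 6b + 12 vanishes at b ∈ {-2}.
Local minima of P (where P''>0): P(-2)=-12. Local minima of Q: Q(-2)=-12.
So the global minimum of g is P(-2) + Q(-2) + 3 = -12 − 12 + 3 = -21, attained at (-2, -2).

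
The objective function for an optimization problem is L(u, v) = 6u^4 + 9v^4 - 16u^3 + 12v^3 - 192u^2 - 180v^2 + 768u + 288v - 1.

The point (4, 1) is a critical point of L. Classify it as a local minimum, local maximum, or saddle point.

The mixed partial ∂²L/∂u∂v is 0, so the Hessian at any point is diag(L_uu, L_vv) = diag(24(3u^2 - 4u - 16), 36(3v^2 + 2v - 10)).
At (4, 1): H = diag(384, -180).
The eigenvalues have opposite signs, so H is indefinite: a saddle point.

saddle point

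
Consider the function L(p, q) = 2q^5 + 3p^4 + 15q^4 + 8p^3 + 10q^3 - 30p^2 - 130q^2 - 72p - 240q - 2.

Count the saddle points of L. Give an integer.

L separates as a function of p plus a function of q, so ∇L=0 decouples.
∂L/∂p = 12(p - 2)(p + 1)(p + 3) = 0 at p ∈ {-3, -1, 2}; ∂L/∂q = 10(q - 2)(q + 1)(q + 3)(q + 4) = 0 at q ∈ {-4, -3, -1, 2}.
The Hessian is diagonal: diag(L_pp, L_qq). Second derivatives: L_pp(-3)=120, L_pp(-1)=-72, L_pp(2)=180; L_qq(-4)=-180, L_qq(-3)=100, L_qq(-1)=-180, L_qq(2)=900.
Saddle points occur where the two diagonal entries have opposite signs: (-3, -4), (-3, -1), (-1, -3), (-1, 2), (2, -4), (2, -1). Count: 6.

6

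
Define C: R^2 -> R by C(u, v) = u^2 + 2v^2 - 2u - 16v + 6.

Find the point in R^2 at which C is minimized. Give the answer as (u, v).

(1, 4)

C(u,v) separates as P(u) + Q(v) + 6, so its minimum is min P + min Q + 6.
P'(u) = 2u - 2 vanishes at u ∈ {1}; Q'(v) = 4v - 16 vanishes at v ∈ {4}.
Local minima of P (where P''>0): P(1)=-1. Local minima of Q: Q(4)=-32.
So the global minimum of C is P(1) + Q(4) + 6 = -1 − 32 + 6 = -27, attained at (1, 4).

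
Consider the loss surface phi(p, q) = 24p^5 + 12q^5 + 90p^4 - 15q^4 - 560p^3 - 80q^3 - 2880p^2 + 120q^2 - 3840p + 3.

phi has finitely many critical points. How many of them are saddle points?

8

phi separates as a function of p plus a function of q, so ∇phi=0 decouples.
∂phi/∂p = 120(p - 4)(p + 1)(p + 2)(p + 4) = 0 at p ∈ {-4, -2, -1, 4}; ∂phi/∂q = 60q(q - 2)(q - 1)(q + 2) = 0 at q ∈ {-2, 0, 1, 2}.
The Hessian is diagonal: diag(phi_pp, phi_qq). Second derivatives: phi_pp(-4)=-5760, phi_pp(-2)=1440, phi_pp(-1)=-1800, phi_pp(4)=28800; phi_qq(-2)=-1440, phi_qq(0)=240, phi_qq(1)=-180, phi_qq(2)=480.
Saddle points occur where the two diagonal entries have opposite signs: (-4, 0), (-4, 2), (-2, -2), (-2, 1), (-1, 0), (-1, 2), (4, -2), (4, 1). Count: 8.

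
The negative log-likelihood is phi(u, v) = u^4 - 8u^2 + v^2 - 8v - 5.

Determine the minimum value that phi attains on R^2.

phi(u,v) separates as P(u) + Q(v) − 5, so its minimum is min P + min Q − 5.
P'(u) = 4u(u - 2)(u + 2) vanishes at u ∈ {-2, 0, 2}; Q'(v) = 2v - 8 vanishes at v ∈ {4}.
Local minima of P (where P''>0): P(-2)=-16, P(2)=-16. Local minima of Q: Q(4)=-16.
So the global minimum of phi is P(-2) + Q(4) − 5 = -16 − 16 − 5 = -37, attained at (-2, 4).

-37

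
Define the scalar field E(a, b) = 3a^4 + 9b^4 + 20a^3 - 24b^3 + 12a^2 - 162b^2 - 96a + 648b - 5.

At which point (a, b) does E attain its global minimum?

E(a,b) separates as P(a) + Q(b) − 5, so its minimum is min P + min Q − 5.
P'(a) = 12(a - 1)(a + 2)(a + 4) vanishes at a ∈ {-4, -2, 1}; Q'(b) = 36(b - 3)(b - 2)(b + 3) vanishes at b ∈ {-3, 2, 3}.
Local minima of P (where P''>0): P(-4)=64, P(1)=-61. Local minima of Q: Q(-3)=-2025, Q(3)=567.
So the global minimum of E is P(1) + Q(-3) − 5 = -61 − 2025 − 5 = -2091, attained at (1, -3).

(1, -3)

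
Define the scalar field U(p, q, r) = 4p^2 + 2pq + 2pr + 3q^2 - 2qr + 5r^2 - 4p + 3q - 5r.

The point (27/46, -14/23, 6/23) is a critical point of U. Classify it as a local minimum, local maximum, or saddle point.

local minimum

The Hessian is constant: H = [[8, 2, 2], [2, 6, -2], [2, -2, 10]].
Leading principal minors: Δ₁ = 8, Δ₂ = 44, Δ₃ = 368.
All leading minors are positive, so H is positive definite: a local minimum.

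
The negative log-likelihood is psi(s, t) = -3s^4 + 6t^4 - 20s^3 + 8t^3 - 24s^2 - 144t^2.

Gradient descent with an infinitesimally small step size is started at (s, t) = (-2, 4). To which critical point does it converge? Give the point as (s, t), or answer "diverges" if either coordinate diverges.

psi is separable, so gradient descent decouples: s follows -∂psi/∂s, t follows -∂psi/∂t.
∂psi/∂s = -12s(s + 1)(s + 4); at s=-2 this is -48, so s increases.
∂psi/∂t = 24t(t - 3)(t + 4); at t=4 this is 768, so t decreases.
s converges to its nearest critical value -1 (a local min of the s-part); t converges to 3. The iterate converges to (-1, 3).

(-1, 3)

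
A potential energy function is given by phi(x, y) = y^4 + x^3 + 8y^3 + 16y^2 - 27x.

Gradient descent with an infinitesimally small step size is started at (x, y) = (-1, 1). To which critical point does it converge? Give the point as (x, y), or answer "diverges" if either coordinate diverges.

(3, 0)

phi is separable, so gradient descent decouples: x follows -∂phi/∂x, y follows -∂phi/∂y.
∂phi/∂x = 3(x - 3)(x + 3); at x=-1 this is -24, so x increases.
∂phi/∂y = 4y(y + 2)(y + 4); at y=1 this is 60, so y decreases.
x converges to its nearest critical value 3 (a local min of the x-part); y converges to 0. The iterate converges to (3, 0).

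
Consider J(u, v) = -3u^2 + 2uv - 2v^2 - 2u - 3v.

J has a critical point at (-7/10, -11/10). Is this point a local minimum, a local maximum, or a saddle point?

The Hessian of J is constant: H = [[-6, 2], [2, -4]].
det(H) = (-6)·(-4) − 2² = 20.
det(H) > 0 and tr(H) = -10 < 0, so H is negative definite and the point is a local maximum.

local maximum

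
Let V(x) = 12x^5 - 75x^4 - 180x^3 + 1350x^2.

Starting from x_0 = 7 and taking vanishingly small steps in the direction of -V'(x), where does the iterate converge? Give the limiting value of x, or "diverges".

5

V'(x) = 60x(x - 5)(x - 3)(x + 3), so V'(7) = 33600.
Gradient descent moves in the -V' direction, i.e. x is decreasing.
The nearest critical point in that direction is x = 5, where V'' = 4800 > 0 (a local minimum). The iterate converges there.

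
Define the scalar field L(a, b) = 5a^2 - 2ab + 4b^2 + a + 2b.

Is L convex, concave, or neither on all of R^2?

L is quadratic, so its Hessian is the constant matrix H = [[10, -2], [-2, 8]].
det(H) = 76, tr(H) = 18.
det(H) > 0 and tr(H) > 0, so H is positive definite everywhere: convex.

convex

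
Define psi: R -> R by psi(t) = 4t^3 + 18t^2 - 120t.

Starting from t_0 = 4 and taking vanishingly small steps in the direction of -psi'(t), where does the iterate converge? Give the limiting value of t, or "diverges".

psi'(t) = 12(t - 2)(t + 5), so psi'(4) = 216.
Gradient descent moves in the -psi' direction, i.e. t is decreasing.
The nearest critical point in that direction is t = 2, where psi'' = 84 > 0 (a local minimum). The iterate converges there.

2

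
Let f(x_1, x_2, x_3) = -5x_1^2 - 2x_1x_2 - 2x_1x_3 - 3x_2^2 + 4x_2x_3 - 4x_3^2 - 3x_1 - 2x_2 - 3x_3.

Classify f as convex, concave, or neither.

f is quadratic, so its Hessian is the constant matrix H = [[-10, -2, -2], [-2, -6, 4], [-2, 4, -8]].
Leading principal minors: -10, 56, -232.
Signs alternate −, +, − ⇒ H ≺ 0 ⇒ concave.

concave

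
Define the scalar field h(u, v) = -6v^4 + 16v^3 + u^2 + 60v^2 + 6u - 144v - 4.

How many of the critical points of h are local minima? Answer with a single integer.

1

h separates as a function of u plus a function of v, so ∇h=0 decouples.
∂h/∂u = 2(u + 3) = 0 at u ∈ {-3}; ∂h/∂v = -24(v - 3)(v - 1)(v + 2) = 0 at v ∈ {-2, 1, 3}.
The Hessian is diagonal: diag(h_uu, h_vv). Second derivatives: h_uu(-3)=2; h_vv(-2)=-360, h_vv(1)=144, h_vv(3)=-240.
Local minima occur where both diagonal entries positive: (-3, 1). Count: 1.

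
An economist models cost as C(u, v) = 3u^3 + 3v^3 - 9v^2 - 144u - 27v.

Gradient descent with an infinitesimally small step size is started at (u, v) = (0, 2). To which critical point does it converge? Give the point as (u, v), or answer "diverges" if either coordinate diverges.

C is separable, so gradient descent decouples: u follows -∂C/∂u, v follows -∂C/∂v.
∂C/∂u = 9(u - 4)(u + 4); at u=0 this is -144, so u increases.
∂C/∂v = 9(v - 3)(v + 1); at v=2 this is -27, so v increases.
u converges to its nearest critical value 4 (a local min of the u-part); v converges to 3. The iterate converges to (4, 3).

(4, 3)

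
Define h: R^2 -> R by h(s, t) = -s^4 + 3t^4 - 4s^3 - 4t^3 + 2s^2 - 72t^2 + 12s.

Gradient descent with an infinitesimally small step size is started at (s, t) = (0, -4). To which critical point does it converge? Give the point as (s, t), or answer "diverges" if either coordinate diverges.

(-1, -3)

h is separable, so gradient descent decouples: s follows -∂h/∂s, t follows -∂h/∂t.
∂h/∂s = -4(s - 1)(s + 1)(s + 3); at s=0 this is 12, so s decreases.
∂h/∂t = 12t(t - 4)(t + 3); at t=-4 this is -384, so t increases.
s converges to its nearest critical value -1 (a local min of the s-part); t converges to -3. The iterate converges to (-1, -3).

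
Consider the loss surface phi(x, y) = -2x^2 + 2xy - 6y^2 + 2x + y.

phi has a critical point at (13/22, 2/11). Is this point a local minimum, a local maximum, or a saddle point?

The Hessian of phi is constant: H = [[-4, 2], [2, -12]].
det(H) = (-4)·(-12) − 2² = 44.
det(H) > 0 and tr(H) = -16 < 0, so H is negative definite and the point is a local maximum.

local maximum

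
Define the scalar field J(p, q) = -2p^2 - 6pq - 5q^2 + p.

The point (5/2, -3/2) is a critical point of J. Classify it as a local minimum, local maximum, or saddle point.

The Hessian of J is constant: H = [[-4, -6], [-6, -10]].
det(H) = (-4)·(-10) − (-6)² = 4.
det(H) > 0 and tr(H) = -14 < 0, so H is negative definite and the point is a local maximum.

local maximum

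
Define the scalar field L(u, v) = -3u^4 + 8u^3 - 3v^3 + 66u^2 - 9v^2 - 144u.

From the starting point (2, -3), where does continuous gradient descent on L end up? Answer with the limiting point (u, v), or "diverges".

(1, -2)

L is separable, so gradient descent decouples: u follows -∂L/∂u, v follows -∂L/∂v.
∂L/∂u = -12(u - 4)(u - 1)(u + 3); at u=2 this is 120, so u decreases.
∂L/∂v = -9v(v + 2); at v=-3 this is -27, so v increases.
u converges to its nearest critical value 1 (a local min of the u-part); v converges to -2. The iterate converges to (1, -2).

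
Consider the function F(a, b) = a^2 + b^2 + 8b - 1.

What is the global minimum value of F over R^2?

F(a,b) separates as P(a) + Q(b) − 1, so its minimum is min P + min Q − 1.
P'(a) = 2a vanishes at a ∈ {0}; Q'(b) = 2b + 8 vanishes at b ∈ {-4}.
Local minima of P (where P''>0): P(0)=0. Local minima of Q: Q(-4)=-16.
So the global minimum of F is P(0) + Q(-4) − 1 = 0 − 16 − 1 = -17, attained at (0, -4).

-17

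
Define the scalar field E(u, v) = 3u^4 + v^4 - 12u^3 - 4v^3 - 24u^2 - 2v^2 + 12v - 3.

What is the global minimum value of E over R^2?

-396

E(u,v) separates as P(u) + Q(v) − 3, so its minimum is min P + min Q − 3.
P'(u) = 12u(u - 4)(u + 1) vanishes at u ∈ {-1, 0, 4}; Q'(v) = 4(v - 3)(v - 1)(v + 1) vanishes at v ∈ {-1, 1, 3}.
Local minima of P (where P''>0): P(-1)=-9, P(4)=-384. Local minima of Q: Q(-1)=-9, Q(3)=-9.
So the global minimum of E is P(4) + Q(-1) − 3 = -384 − 9 − 3 = -396, attained at (4, -1).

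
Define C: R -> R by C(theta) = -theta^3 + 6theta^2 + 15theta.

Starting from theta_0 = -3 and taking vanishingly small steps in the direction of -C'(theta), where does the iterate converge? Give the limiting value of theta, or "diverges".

-1

C'(theta) = -3(theta - 5)(theta + 1), so C'(-3) = -48.
Gradient descent moves in the -C' direction, i.e. theta is increasing.
The nearest critical point in that direction is theta = -1, where C'' = 18 > 0 (a local minimum). The iterate converges there.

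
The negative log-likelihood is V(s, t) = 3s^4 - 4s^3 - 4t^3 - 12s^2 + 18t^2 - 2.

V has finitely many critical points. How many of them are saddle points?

3

V separates as a function of s plus a function of t, so ∇V=0 decouples.
∂V/∂s = 12s(s - 2)(s + 1) = 0 at s ∈ {-1, 0, 2}; ∂V/∂t = -12t(t - 3) = 0 at t ∈ {0, 3}.
The Hessian is diagonal: diag(V_ss, V_tt). Second derivatives: V_ss(-1)=36, V_ss(0)=-24, V_ss(2)=72; V_tt(0)=36, V_tt(3)=-36.
Saddle points occur where the two diagonal entries have opposite signs: (-1, 3), (0, 0), (2, 3). Count: 3.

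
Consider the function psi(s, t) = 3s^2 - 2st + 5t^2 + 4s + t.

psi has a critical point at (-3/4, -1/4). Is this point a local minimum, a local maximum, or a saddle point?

The Hessian of psi is constant: H = [[6, -2], [-2, 10]].
det(H) = 6·10 − (-2)² = 56.
det(H) > 0 and tr(H) = 16 > 0, so H is positive definite and the point is a local minimum.

local minimum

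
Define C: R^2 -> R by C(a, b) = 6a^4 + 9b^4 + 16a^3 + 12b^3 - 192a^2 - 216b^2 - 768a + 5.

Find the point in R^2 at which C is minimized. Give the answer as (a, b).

(4, -4)

C(a,b) separates as P(a) + Q(b) + 5, so its minimum is min P + min Q + 5.
P'(a) = 24(a - 4)(a + 2)(a + 4) vanishes at a ∈ {-4, -2, 4}; Q'(b) = 36b(b - 3)(b + 4) vanishes at b ∈ {-4, 0, 3}.
Local minima of P (where P''>0): P(-4)=512, P(4)=-3584. Local minima of Q: Q(-4)=-1920, Q(3)=-891.
So the global minimum of C is P(4) + Q(-4) + 5 = -3584 − 1920 + 5 = -5499, attained at (4, -4).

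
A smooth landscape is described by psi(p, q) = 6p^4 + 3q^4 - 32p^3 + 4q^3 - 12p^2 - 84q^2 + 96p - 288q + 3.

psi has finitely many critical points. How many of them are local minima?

psi separates as a function of p plus a function of q, so ∇psi=0 decouples.
∂psi/∂p = 24(p - 4)(p - 1)(p + 1) = 0 at p ∈ {-1, 1, 4}; ∂psi/∂q = 12(q - 4)(q + 2)(q + 3) = 0 at q ∈ {-3, -2, 4}.
The Hessian is diagonal: diag(psi_pp, psi_qq). Second derivatives: psi_pp(-1)=240, psi_pp(1)=-144, psi_pp(4)=360; psi_qq(-3)=84, psi_qq(-2)=-72, psi_qq(4)=504.
Local minima occur where both diagonal entries positive: (-1, -3), (-1, 4), (4, -3), (4, 4). Count: 4.

4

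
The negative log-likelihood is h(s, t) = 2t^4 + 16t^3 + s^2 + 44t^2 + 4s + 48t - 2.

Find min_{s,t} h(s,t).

h(s,t) separates as P(s) + Q(t) − 2, so its minimum is min P + min Q − 2.
P'(s) = 2s + 4 vanishes at s ∈ {-2}; Q'(t) = 8(t + 1)(t + 2)(t + 3) vanishes at t ∈ {-3, -2, -1}.
Local minima of P (where P''>0): P(-2)=-4. Local minima of Q: Q(-3)=-18, Q(-1)=-18.
So the global minimum of h is P(-2) + Q(-3) − 2 = -4 − 18 − 2 = -24, attained at (-2, -3).

-24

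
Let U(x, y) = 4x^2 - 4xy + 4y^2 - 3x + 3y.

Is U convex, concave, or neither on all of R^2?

convex

U is quadratic, so its Hessian is the constant matrix H = [[8, -4], [-4, 8]].
det(H) = 48, tr(H) = 16.
det(H) > 0 and tr(H) > 0, so H is positive definite everywhere: convex.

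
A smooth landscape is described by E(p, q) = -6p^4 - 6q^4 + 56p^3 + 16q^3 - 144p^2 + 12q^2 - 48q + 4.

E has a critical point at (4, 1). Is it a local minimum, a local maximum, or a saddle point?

saddle point

The mixed partial ∂²E/∂p∂q is 0, so the Hessian at any point is diag(E_pp, E_qq) = diag(24(-3p^2 + 14p - 12), 24(-3q^2 + 4q + 1)).
At (4, 1): H = diag(-96, 48).
The eigenvalues have opposite signs, so H is indefinite: a saddle point.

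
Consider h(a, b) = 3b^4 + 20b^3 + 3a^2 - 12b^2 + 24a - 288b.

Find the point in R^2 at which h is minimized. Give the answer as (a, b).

(-4, 2)

h(a,b) separates as P(a) + Q(b), so its minimum is min P + min Q.
P'(a) = 6a + 24 vanishes at a ∈ {-4}; Q'(b) = 12(b - 2)(b + 3)(b + 4) vanishes at b ∈ {-4, -3, 2}.
Local minima of P (where P''>0): P(-4)=-48. Local minima of Q: Q(-4)=448, Q(2)=-416.
So the global minimum of h is P(-4) + Q(2) = -48 − 416 = -464, attained at (-4, 2).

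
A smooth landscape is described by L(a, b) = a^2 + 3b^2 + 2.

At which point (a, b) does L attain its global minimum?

L(a,b) separates as P(a) + Q(b) + 2, so its minimum is min P + min Q + 2.
P'(a) = 2a vanishes at a ∈ {0}; Q'(b) = 6b vanishes at b ∈ {0}.
Local minima of P (where P''>0): P(0)=0. Local minima of Q: Q(0)=0.
So the global minimum of L is P(0) + Q(0) + 2 = 0 + 0 + 2 = 2, attained at (0, 0).

(0, 0)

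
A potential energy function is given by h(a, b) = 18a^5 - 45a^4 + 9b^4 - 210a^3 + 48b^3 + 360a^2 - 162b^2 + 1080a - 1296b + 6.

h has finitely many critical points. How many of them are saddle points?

6

h separates as a function of a plus a function of b, so ∇h=0 decouples.
∂h/∂a = 90(a - 3)(a - 2)(a + 1)(a + 2) = 0 at a ∈ {-2, -1, 2, 3}; ∂h/∂b = 36(b - 3)(b + 3)(b + 4) = 0 at b ∈ {-4, -3, 3}.
The Hessian is diagonal: diag(h_aa, h_bb). Second derivatives: h_aa(-2)=-1800, h_aa(-1)=1080, h_aa(2)=-1080, h_aa(3)=1800; h_bb(-4)=252, h_bb(-3)=-216, h_bb(3)=1512.
Saddle points occur where the two diagonal entries have opposite signs: (-2, -4), (-2, 3), (-1, -3), (2, -4), (2, 3), (3, -3). Count: 6.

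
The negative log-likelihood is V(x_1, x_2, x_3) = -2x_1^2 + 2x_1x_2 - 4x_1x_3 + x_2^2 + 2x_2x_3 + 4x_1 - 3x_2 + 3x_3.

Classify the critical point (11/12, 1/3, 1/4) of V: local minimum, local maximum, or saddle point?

The Hessian is constant: H = [[-4, 2, -4], [2, 2, 2], [-4, 2, 0]].
Leading principal minors: Δ₁ = -4, Δ₂ = -12, Δ₃ = -48.
The minors fit neither the all-positive nor the alternating-sign pattern, so H is indefinite: a saddle point.

saddle point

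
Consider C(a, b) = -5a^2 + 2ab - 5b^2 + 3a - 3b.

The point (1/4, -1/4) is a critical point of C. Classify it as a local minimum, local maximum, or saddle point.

The Hessian of C is constant: H = [[-10, 2], [2, -10]].
det(H) = (-10)·(-10) − 2² = 96.
det(H) > 0 and tr(H) = -20 < 0, so H is negative definite and the point is a local maximum.

local maximum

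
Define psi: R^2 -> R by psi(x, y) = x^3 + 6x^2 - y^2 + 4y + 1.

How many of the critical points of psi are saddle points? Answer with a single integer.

1

psi separates as a function of x plus a function of y, so ∇psi=0 decouples.
∂psi/∂x = 3x(x + 4) = 0 at x ∈ {-4, 0}; ∂psi/∂y = -2(y - 2) = 0 at y ∈ {2}.
The Hessian is diagonal: diag(psi_xx, psi_yy). Second derivatives: psi_xx(-4)=-12, psi_xx(0)=12; psi_yy(2)=-2.
Saddle points occur where the two diagonal entries have opposite signs: (0, 2). Count: 1.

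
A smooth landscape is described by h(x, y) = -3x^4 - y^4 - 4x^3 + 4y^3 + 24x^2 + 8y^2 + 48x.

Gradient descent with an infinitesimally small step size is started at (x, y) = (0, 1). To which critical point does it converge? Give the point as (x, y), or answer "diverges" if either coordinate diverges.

(-1, 0)

h is separable, so gradient descent decouples: x follows -∂h/∂x, y follows -∂h/∂y.
∂h/∂x = -12(x - 2)(x + 1)(x + 2); at x=0 this is 48, so x decreases.
∂h/∂y = -4y(y - 4)(y + 1); at y=1 this is 24, so y decreases.
x converges to its nearest critical value -1 (a local min of the x-part); y converges to 0. The iterate converges to (-1, 0).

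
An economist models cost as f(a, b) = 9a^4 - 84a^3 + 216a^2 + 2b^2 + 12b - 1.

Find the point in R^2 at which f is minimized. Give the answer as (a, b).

(0, -3)

f(a,b) separates as P(a) + Q(b) − 1, so its minimum is min P + min Q − 1.
P'(a) = 36a(a - 4)(a - 3) vanishes at a ∈ {0, 3, 4}; Q'(b) = 4b + 12 vanishes at b ∈ {-3}.
Local minima of P (where P''>0): P(0)=0, P(4)=384. Local minima of Q: Q(-3)=-18.
So the global minimum of f is P(0) + Q(-3) − 1 = 0 − 18 − 1 = -19, attained at (0, -3).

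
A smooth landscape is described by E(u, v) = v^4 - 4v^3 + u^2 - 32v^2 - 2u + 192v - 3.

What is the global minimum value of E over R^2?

E(u,v) separates as P(u) + Q(v) − 3, so its minimum is min P + min Q − 3.
P'(u) = 2u - 2 vanishes at u ∈ {1}; Q'(v) = 4(v - 4)(v - 3)(v + 4) vanishes at v ∈ {-4, 3, 4}.
Local minima of P (where P''>0): P(1)=-1. Local minima of Q: Q(-4)=-768, Q(4)=256.
So the global minimum of E is P(1) + Q(-4) − 3 = -1 − 768 − 3 = -772, attained at (1, -4).

-772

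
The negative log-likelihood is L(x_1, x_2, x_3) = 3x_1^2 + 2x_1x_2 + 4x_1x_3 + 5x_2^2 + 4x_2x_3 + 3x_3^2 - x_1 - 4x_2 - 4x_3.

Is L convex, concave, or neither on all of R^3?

convex

L is quadratic, so its Hessian is the constant matrix H = [[6, 2, 4], [2, 10, 4], [4, 4, 6]].
Leading principal minors: 6, 56, 144.
All positive ⇒ H ≻ 0 ⇒ convex.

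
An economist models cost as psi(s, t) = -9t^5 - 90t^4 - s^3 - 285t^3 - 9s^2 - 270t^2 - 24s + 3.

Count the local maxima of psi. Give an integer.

2

psi separates as a function of s plus a function of t, so ∇psi=0 decouples.
∂psi/∂s = -3(s + 2)(s + 4) = 0 at s ∈ {-4, -2}; ∂psi/∂t = -45t(t + 1)(t + 3)(t + 4) = 0 at t ∈ {-4, -3, -1, 0}.
The Hessian is diagonal: diag(psi_ss, psi_tt). Second derivatives: psi_ss(-4)=6, psi_ss(-2)=-6; psi_tt(-4)=540, psi_tt(-3)=-270, psi_tt(-1)=270, psi_tt(0)=-540.
Local maxima occur where both diagonal entries negative: (-2, -3), (-2, 0). Count: 2.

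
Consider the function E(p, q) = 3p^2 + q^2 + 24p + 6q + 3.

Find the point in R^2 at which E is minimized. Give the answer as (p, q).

E(p,q) separates as A(p) + B(q) + 3, so its minimum is min A + min B + 3.
A'(p) = 6p + 24 vanishes at p ∈ {-4}; B'(q) = 2q + 6 vanishes at q ∈ {-3}.
Local minima of A (where A''>0): A(-4)=-48. Local minima of B: B(-3)=-9.
So the global minimum of E is A(-4) + B(-3) + 3 = -48 − 9 + 3 = -54, attained at (-4, -3).

(-4, -3)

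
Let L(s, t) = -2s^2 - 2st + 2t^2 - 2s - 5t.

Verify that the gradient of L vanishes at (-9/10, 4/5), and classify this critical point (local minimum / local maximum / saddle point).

∇L = (-4s - 2t - 2, -2s + 4t - 5); substituting (-9/10, 4/5) gives ∇L = (0, 0), so (-9/10, 4/5) is indeed a critical point.
The Hessian of L is constant: H = [[-4, -2], [-2, 4]].
det(H) = (-4)·4 − (-2)² = -20.
Since det(H) < 0, H is indefinite and the critical point is a saddle point.

saddle point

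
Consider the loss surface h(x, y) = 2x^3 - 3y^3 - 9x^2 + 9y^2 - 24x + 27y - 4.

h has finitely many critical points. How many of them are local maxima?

1

h separates as a function of x plus a function of y, so ∇h=0 decouples.
∂h/∂x = 6(x - 4)(x + 1) = 0 at x ∈ {-1, 4}; ∂h/∂y = -9(y - 3)(y + 1) = 0 at y ∈ {-1, 3}.
The Hessian is diagonal: diag(h_xx, h_yy). Second derivatives: h_xx(-1)=-30, h_xx(4)=30; h_yy(-1)=36, h_yy(3)=-36.
Local maxima occur where both diagonal entries negative: (-1, 3). Count: 1.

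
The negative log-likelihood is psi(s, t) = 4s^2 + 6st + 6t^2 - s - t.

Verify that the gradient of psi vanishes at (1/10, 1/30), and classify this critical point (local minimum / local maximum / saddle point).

∇psi = (8s + 6t - 1, 6s + 12t - 1); substituting (1/10, 1/30) gives ∇psi = (0, 0), so (1/10, 1/30) is indeed a critical point.
The Hessian of psi is constant: H = [[8, 6], [6, 12]].
det(H) = 8·12 − 6² = 60.
det(H) > 0 and tr(H) = 20 > 0, so H is positive definite and the point is a local minimum.

local minimum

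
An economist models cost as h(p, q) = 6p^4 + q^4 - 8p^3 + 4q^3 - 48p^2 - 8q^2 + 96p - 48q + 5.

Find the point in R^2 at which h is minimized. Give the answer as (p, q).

(-2, 2)

h(p,q) separates as A(p) + B(q) + 5, so its minimum is min A + min B + 5.
A'(p) = 24(p - 2)(p - 1)(p + 2) vanishes at p ∈ {-2, 1, 2}; B'(q) = 4(q - 2)(q + 2)(q + 3) vanishes at q ∈ {-3, -2, 2}.
Local minima of A (where A''>0): A(-2)=-224, A(2)=32. Local minima of B: B(-3)=45, B(2)=-80.
So the global minimum of h is A(-2) + B(2) + 5 = -224 − 80 + 5 = -299, attained at (-2, 2).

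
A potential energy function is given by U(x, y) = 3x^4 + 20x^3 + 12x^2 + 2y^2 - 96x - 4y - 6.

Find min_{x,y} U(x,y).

-69

U(x,y) separates as P(x) + Q(y) − 6, so its minimum is min P + min Q − 6.
P'(x) = 12(x - 1)(x + 2)(x + 4) vanishes at x ∈ {-4, -2, 1}; Q'(y) = 4y - 4 vanishes at y ∈ {1}.
Local minima of P (where P''>0): P(-4)=64, P(1)=-61. Local minima of Q: Q(1)=-2.
So the global minimum of U is P(1) + Q(1) − 6 = -61 − 2 − 6 = -69, attained at (1, 1).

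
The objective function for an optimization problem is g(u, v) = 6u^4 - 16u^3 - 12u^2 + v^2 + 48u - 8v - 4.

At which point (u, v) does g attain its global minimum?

g(u,v) separates as P(u) + Q(v) − 4, so its minimum is min P + min Q − 4.
P'(u) = 24(u - 2)(u - 1)(u + 1) vanishes at u ∈ {-1, 1, 2}; Q'(v) = 2v - 8 vanishes at v ∈ {4}.
Local minima of P (where P''>0): P(-1)=-38, P(2)=16. Local minima of Q: Q(4)=-16.
So the global minimum of g is P(-1) + Q(4) − 4 = -38 − 16 − 4 = -58, attained at (-1, 4).

(-1, 4)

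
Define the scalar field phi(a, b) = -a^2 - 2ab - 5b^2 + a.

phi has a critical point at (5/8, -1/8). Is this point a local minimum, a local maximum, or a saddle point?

local maximum

The Hessian of phi is constant: H = [[-2, -2], [-2, -10]].
det(H) = (-2)·(-10) − (-2)² = 16.
det(H) > 0 and tr(H) = -12 < 0, so H is negative definite and the point is a local maximum.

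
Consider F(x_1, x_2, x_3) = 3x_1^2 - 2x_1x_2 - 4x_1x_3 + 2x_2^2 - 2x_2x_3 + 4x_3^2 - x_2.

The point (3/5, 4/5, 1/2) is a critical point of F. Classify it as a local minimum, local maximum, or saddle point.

local minimum

The Hessian is constant: H = [[6, -2, -4], [-2, 4, -2], [-4, -2, 8]].
Leading principal minors: Δ₁ = 6, Δ₂ = 20, Δ₃ = 40.
All leading minors are positive, so H is positive definite: a local minimum.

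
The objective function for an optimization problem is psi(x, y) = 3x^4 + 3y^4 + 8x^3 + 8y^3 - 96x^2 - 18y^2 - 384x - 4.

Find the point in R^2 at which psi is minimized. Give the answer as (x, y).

(4, -3)

psi(x,y) separates as P(x) + Q(y) − 4, so its minimum is min P + min Q − 4.
P'(x) = 12(x - 4)(x + 2)(x + 4) vanishes at x ∈ {-4, -2, 4}; Q'(y) = 12y(y - 1)(y + 3) vanishes at y ∈ {-3, 0, 1}.
Local minima of P (where P''>0): P(-4)=256, P(4)=-1792. Local minima of Q: Q(-3)=-135, Q(1)=-7.
So the global minimum of psi is P(4) + Q(-3) − 4 = -1792 − 135 − 4 = -1931, attained at (4, -3).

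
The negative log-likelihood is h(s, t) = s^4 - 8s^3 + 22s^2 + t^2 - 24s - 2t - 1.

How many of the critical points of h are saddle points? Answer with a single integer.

h separates as a function of s plus a function of t, so ∇h=0 decouples.
∂h/∂s = 4(s - 3)(s - 2)(s - 1) = 0 at s ∈ {1, 2, 3}; ∂h/∂t = 2(t - 1) = 0 at t ∈ {1}.
The Hessian is diagonal: diag(h_ss, h_tt). Second derivatives: h_ss(1)=8, h_ss(2)=-4, h_ss(3)=8; h_tt(1)=2.
Saddle points occur where the two diagonal entries have opposite signs: (2, 1). Count: 1.

1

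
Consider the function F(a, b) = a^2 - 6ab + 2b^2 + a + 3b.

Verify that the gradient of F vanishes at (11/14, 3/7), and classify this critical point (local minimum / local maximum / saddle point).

saddle point

∇F = (2a - 6b + 1, -6a + 4b + 3); substituting (11/14, 3/7) gives ∇F = (0, 0), so (11/14, 3/7) is indeed a critical point.
The Hessian of F is constant: H = [[2, -6], [-6, 4]].
det(H) = 2·4 − (-6)² = -28.
Since det(H) < 0, H is indefinite and the critical point is a saddle point.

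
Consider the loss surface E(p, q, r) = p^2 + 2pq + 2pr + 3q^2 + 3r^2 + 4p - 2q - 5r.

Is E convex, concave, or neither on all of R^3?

E is quadratic, so its Hessian is the constant matrix H = [[2, 2, 2], [2, 6, 0], [2, 0, 6]].
Leading principal minors: 2, 8, 24.
All positive ⇒ H ≻ 0 ⇒ convex.

convex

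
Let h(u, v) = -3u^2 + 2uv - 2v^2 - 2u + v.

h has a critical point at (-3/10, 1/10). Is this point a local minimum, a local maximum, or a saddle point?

The Hessian of h is constant: H = [[-6, 2], [2, -4]].
det(H) = (-6)·(-4) − 2² = 20.
det(H) > 0 and tr(H) = -10 < 0, so H is negative definite and the point is a local maximum.

local maximum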